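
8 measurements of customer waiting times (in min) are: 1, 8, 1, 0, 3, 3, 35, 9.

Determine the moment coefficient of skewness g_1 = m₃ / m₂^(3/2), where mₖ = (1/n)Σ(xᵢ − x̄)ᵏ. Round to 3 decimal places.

1.928

x̄ = (1 + 8 + 1 + 0 + 3 + 3 + 35 + 9) / 8 = 7.5000
deviations (xᵢ − x̄): -6.5000, 0.5000, -6.5000, -7.5000, -4.5000, -4.5000, 27.5000, 1.5000
Σ(xᵢ − x̄)² = 940.0000 ⇒ m₂ = 940.0000/8 = 117.50000
Σ(xᵢ − x̄)³ = 19647.0000 ⇒ m₃ = 19647.0000/8 = 2455.87500
m₂^(3/2) = 117.50000^(1.5) = 1273.66965
g_1 = m₃ / m₂^(3/2) = 2455.87500 / 1273.66965 ≈ 1.928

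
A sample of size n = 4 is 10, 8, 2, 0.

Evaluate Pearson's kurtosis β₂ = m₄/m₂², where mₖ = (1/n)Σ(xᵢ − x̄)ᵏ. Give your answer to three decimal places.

x̄ = 5.0000
Σ(xᵢ − x̄)² = 68.0000 ⇒ m₂ = 17.00000
Σ(xᵢ − x̄)⁴ = 1412.0000 ⇒ m₄ = 353.00000
m₂² = 289.00000
β₂ = m₄/m₂² = 353.00000 / 289.00000 ≈ 1.221

1.221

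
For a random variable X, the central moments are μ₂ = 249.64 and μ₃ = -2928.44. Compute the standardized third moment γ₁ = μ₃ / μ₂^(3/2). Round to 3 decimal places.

-0.742

σ = √μ₂ = √249.64 = 15.80000
σ³ = μ₂^(3/2) = 3944.31200
γ₁ = μ₃/σ³ = -2928.44 / 3944.31200 ≈ -0.742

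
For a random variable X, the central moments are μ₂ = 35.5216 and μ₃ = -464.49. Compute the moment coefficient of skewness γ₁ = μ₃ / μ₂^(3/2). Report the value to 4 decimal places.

-2.1940

σ = √μ₂ = √35.5216 = 5.96000
σ³ = μ₂^(3/2) = 211.70874
γ₁ = μ₃/σ³ = -464.49 / 211.70874 ≈ -2.1940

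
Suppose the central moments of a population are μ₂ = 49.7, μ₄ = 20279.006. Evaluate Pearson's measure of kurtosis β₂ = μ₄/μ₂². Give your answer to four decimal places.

8.2098

μ₂² = 49.7² = 2470.09000
μ₄/μ₂² = 20279.006 / 2470.09000 = 8.20982
β₂ ≈ 8.2098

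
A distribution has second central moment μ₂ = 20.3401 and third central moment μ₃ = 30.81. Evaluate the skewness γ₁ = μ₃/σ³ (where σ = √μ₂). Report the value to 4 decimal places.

0.3359

σ = √μ₂ = √20.3401 = 4.51000
σ³ = μ₂^(3/2) = 91.73385
γ₁ = μ₃/σ³ = 30.81 / 91.73385 ≈ 0.3359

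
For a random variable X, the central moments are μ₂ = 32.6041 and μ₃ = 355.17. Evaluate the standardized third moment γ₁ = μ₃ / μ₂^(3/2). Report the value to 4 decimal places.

σ = √μ₂ = √32.6041 = 5.71000
σ³ = μ₂^(3/2) = 186.16941
γ₁ = μ₃/σ³ = 355.17 / 186.16941 ≈ 1.9078

1.9078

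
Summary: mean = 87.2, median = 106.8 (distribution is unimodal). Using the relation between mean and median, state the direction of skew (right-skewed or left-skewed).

left-skewed

mean − median = 87.2 − 106.8 = -19.6
mean < median ⇒ the longer tail is on the left ⇒ left-skewed (negatively skewed).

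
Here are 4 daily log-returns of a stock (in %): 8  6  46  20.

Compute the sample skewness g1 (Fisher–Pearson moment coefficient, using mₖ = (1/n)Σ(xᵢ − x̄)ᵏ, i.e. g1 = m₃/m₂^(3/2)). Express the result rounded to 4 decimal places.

x̄ = (8 + 6 + 46 + 20) / 4 = 20.0000
deviations (xᵢ − x̄): -12.0000, -14.0000, 26.0000, 0.0000
Σ(xᵢ − x̄)² = 1016.0000 ⇒ m₂ = 1016.0000/4 = 254.00000
Σ(xᵢ − x̄)³ = 13104.0000 ⇒ m₃ = 13104.0000/4 = 3276.00000
m₂^(3/2) = 254.00000^(1.5) = 4048.09387
g1 = m₃ / m₂^(3/2) = 3276.00000 / 4048.09387 ≈ 0.8093

0.8093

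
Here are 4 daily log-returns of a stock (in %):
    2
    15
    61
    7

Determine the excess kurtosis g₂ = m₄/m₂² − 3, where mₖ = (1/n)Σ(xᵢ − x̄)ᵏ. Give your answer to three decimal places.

-0.773

x̄ = 21.2500
Σ(xᵢ − x̄)² = 2192.7500 ⇒ m₂ = 548.18750
Σ(xᵢ − x̄)⁴ = 2676674.3281 ⇒ m₄ = 669168.58203
m₂² = 300509.53516
g₂ = m₄/m₂² − 3 = 2.22678 − 3 ≈ -0.773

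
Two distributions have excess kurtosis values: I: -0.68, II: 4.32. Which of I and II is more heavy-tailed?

Higher excess kurtosis ⇒ heavier tails relative to the normal distribution.
-0.68 vs 4.32: the larger is 4.32, so II has heavier tails. (II is leptokurtic — heavier-than-normal tails; the other is platykurtic.)

II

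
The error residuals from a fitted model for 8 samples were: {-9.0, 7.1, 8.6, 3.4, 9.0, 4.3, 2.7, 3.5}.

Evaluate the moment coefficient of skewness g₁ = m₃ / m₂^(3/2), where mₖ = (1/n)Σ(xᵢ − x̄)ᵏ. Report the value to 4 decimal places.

-1.4471

x̄ = (-9.0 + 7.1 + 8.6 + 3.4 + 9.0 + 4.3 + 2.7 + 3.5) / 8 = 3.7000
deviations (xᵢ − x̄): -12.7000, 3.4000, 4.9000, -0.3000, 5.3000, 0.6000, -1.0000, -0.2000
Σ(xᵢ − x̄)² = 226.4400 ⇒ m₂ = 226.4400/8 = 28.30500
Σ(xᵢ − x̄)³ = -1743.3720 ⇒ m₃ = -1743.3720/8 = -217.92150
m₂^(3/2) = 28.30500^(1.5) = 150.58952
g₁ = m₃ / m₂^(3/2) = -217.92150 / 150.58952 ≈ -1.4471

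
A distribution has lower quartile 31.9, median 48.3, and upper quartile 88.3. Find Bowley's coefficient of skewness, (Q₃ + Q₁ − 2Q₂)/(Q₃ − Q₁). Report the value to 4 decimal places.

0.4184

numerator: Q₃ + Q₁ − 2Q₂ = 88.3 + 31.9 − 2×48.3 = 23.6000
denominator: Q₃ − Q₁ = 88.3 − 31.9 = 56.4000
Bowley skewness = 23.6000 / 56.4000 ≈ 0.4184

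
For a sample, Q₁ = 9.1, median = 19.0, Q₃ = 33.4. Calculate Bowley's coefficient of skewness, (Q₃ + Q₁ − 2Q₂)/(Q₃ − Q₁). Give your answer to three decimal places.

0.185

numerator: Q₃ + Q₁ − 2Q₂ = 33.4 + 9.1 − 2×19.0 = 4.5000
denominator: Q₃ − Q₁ = 33.4 − 9.1 = 24.3000
Bowley skewness = 4.5000 / 24.3000 ≈ 0.185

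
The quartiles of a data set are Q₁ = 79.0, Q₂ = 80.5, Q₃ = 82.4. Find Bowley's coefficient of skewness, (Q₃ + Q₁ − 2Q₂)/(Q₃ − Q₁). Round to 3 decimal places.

numerator: Q₃ + Q₁ − 2Q₂ = 82.4 + 79.0 − 2×80.5 = 0.4000
denominator: Q₃ − Q₁ = 82.4 − 79.0 = 3.4000
Bowley skewness = 0.4000 / 3.4000 ≈ 0.118

0.118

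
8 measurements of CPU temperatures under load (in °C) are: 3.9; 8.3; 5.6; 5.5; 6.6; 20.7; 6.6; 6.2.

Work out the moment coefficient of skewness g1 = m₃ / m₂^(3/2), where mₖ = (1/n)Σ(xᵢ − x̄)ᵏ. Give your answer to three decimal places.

2.024

x̄ = (3.9 + 8.3 + 5.6 + 5.5 + 6.6 + 20.7 + 6.6 + 6.2) / 8 = 7.9250
deviations (xᵢ − x̄): -4.0250, 0.3750, -2.3250, -2.4250, -1.3250, 12.7750, -1.3250, -1.7250
Σ(xᵢ − x̄)² = 197.3150 ⇒ m₂ = 197.3150/8 = 24.66437
Σ(xᵢ − x̄)³ = 1983.1192 ⇒ m₃ = 1983.1192/8 = 247.88991
m₂^(3/2) = 24.66437^(1.5) = 122.49128
g1 = m₃ / m₂^(3/2) = 247.88991 / 122.49128 ≈ 2.024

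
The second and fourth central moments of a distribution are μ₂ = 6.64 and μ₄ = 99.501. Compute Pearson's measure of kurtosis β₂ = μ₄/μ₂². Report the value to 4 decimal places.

μ₂² = 6.64² = 44.08960
μ₄/μ₂² = 99.501 / 44.08960 = 2.25679
β₂ ≈ 2.2568

2.2568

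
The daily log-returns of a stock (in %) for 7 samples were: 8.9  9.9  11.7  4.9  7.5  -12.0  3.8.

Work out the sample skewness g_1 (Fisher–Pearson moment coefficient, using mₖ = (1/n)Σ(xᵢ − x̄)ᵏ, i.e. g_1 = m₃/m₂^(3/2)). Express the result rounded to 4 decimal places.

x̄ = (8.9 + 9.9 + 11.7 + 4.9 + 7.5 - 12.0 + 3.8) / 7 = 4.9571
deviations (xᵢ − x̄): 3.9429, 4.9429, 6.7429, -0.0571, 2.5429, -16.9571, -1.1571
Σ(xᵢ − x̄)² = 380.7971 ⇒ m₂ = 380.7971/7 = 54.39959
Σ(xᵢ − x̄)³ = -4372.4128 ⇒ m₃ = -4372.4128/7 = -624.63040
m₂^(3/2) = 54.39959^(1.5) = 401.23006
g_1 = m₃ / m₂^(3/2) = -624.63040 / 401.23006 ≈ -1.5568

-1.5568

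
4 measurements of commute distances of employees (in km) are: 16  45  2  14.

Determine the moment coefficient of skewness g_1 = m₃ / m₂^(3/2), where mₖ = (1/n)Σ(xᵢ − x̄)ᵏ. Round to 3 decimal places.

0.745

x̄ = (16 + 45 + 2 + 14) / 4 = 19.2500
deviations (xᵢ − x̄): -3.2500, 25.7500, -17.2500, -5.2500
Σ(xᵢ − x̄)² = 998.7500 ⇒ m₂ = 998.7500/4 = 249.68750
Σ(xᵢ − x̄)³ = 11761.8750 ⇒ m₃ = 11761.8750/4 = 2940.46875
m₂^(3/2) = 249.68750^(1.5) = 3945.43780
g_1 = m₃ / m₂^(3/2) = 2940.46875 / 3945.43780 ≈ 0.745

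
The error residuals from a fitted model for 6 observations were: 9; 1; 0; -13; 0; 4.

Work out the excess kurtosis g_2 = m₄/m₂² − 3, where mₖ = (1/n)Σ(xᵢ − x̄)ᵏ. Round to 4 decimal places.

0.0639

x̄ = 0.1667
Σ(xᵢ − x̄)² = 266.8333 ⇒ m₂ = 44.47222
Σ(xᵢ − x̄)⁴ = 36358.8194 ⇒ m₄ = 6059.80324
m₂² = 1977.77855
g_2 = m₄/m₂² − 3 = 3.06394 − 3 ≈ 0.0639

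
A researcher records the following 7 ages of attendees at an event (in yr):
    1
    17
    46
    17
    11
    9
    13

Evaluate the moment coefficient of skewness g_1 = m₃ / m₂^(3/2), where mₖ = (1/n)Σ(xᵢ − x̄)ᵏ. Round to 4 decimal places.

x̄ = (1 + 17 + 46 + 17 + 11 + 9 + 13) / 7 = 16.2857
deviations (xᵢ − x̄): -15.2857, 0.7143, 29.7143, 0.7143, -5.2857, -7.2857, -3.2857
Σ(xᵢ − x̄)² = 1209.4286 ⇒ m₂ = 1209.4286/7 = 172.77551
Σ(xᵢ − x̄)³ = 22095.1837 ⇒ m₃ = 22095.1837/7 = 3156.45481
m₂^(3/2) = 172.77551^(1.5) = 2271.03212
g_1 = m₃ / m₂^(3/2) = 3156.45481 / 2271.03212 ≈ 1.3899

1.3899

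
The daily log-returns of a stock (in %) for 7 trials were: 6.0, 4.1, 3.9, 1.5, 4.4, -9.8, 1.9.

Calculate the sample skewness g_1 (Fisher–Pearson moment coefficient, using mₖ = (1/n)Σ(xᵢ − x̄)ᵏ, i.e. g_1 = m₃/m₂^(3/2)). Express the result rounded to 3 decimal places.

-1.696

x̄ = (6.0 + 4.1 + 3.9 + 1.5 + 4.4 - 9.8 + 1.9) / 7 = 1.7143
deviations (xᵢ − x̄): 4.2857, 2.3857, 2.1857, -0.2143, 2.6857, -11.5143, 0.1857
Σ(xᵢ − x̄)² = 168.7086 ⇒ m₂ = 168.7086/7 = 24.10122
Σ(xᵢ − x̄)³ = -1404.4434 ⇒ m₃ = -1404.4434/7 = -200.63477
m₂^(3/2) = 24.10122^(1.5) = 118.32014
g_1 = m₃ / m₂^(3/2) = -200.63477 / 118.32014 ≈ -1.696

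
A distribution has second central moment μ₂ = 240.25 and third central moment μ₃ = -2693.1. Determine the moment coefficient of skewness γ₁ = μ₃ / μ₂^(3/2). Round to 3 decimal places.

-0.723

σ = √μ₂ = √240.25 = 15.50000
σ³ = μ₂^(3/2) = 3723.87500
γ₁ = μ₃/σ³ = -2693.1 / 3723.87500 ≈ -0.723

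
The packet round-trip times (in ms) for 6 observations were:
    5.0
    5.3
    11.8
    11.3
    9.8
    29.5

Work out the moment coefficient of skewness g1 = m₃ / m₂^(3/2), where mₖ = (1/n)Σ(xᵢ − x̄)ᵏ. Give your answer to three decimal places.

1.369

x̄ = (5.0 + 5.3 + 11.8 + 11.3 + 9.8 + 29.5) / 6 = 12.1167
deviations (xᵢ − x̄): -7.1167, -6.8167, -0.3167, -0.8167, -2.3167, 17.3833
Σ(xᵢ − x̄)² = 405.4283 ⇒ m₂ = 405.4283/6 = 67.57139
Σ(xᵢ − x̄)³ = 4562.7036 ⇒ m₃ = 4562.7036/6 = 760.45059
m₂^(3/2) = 67.57139^(1.5) = 555.44910
g1 = m₃ / m₂^(3/2) = 760.45059 / 555.44910 ≈ 1.369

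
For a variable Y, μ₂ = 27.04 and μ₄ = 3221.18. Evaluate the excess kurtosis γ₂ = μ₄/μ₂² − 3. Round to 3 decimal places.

μ₂² = 27.04² = 731.16160
μ₄/μ₂² = 3221.18 / 731.16160 = 4.40557
γ₂ = 4.40557 − 3 ≈ 1.406

1.406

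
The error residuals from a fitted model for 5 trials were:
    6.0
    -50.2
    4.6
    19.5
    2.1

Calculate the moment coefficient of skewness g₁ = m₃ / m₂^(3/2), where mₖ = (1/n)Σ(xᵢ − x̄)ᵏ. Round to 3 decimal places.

x̄ = (6.0 - 50.2 + 4.6 + 19.5 + 2.1) / 5 = -3.6000
deviations (xᵢ − x̄): 9.6000, -46.6000, 8.2000, 23.1000, 5.7000
Σ(xᵢ − x̄)² = 2897.0600 ⇒ m₂ = 2897.0600/5 = 579.41200
Σ(xᵢ − x̄)³ = -87247.0080 ⇒ m₃ = -87247.0080/5 = -17449.40160
m₂^(3/2) = 579.41200^(1.5) = 13947.01372
g₁ = m₃ / m₂^(3/2) = -17449.40160 / 13947.01372 ≈ -1.251

-1.251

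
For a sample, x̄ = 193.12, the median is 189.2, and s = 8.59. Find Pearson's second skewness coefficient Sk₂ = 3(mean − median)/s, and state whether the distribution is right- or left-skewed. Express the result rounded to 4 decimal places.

Sk₂ = 3(193.12 − 189.2) / 8.59 = 3 × 3.9200 / 8.59
    = 11.7600 / 8.59 ≈ 1.3690
Sk₂ > 0 ⇒ mean > median ⇒ right-skewed (positive skew).

1.3690, right-skewed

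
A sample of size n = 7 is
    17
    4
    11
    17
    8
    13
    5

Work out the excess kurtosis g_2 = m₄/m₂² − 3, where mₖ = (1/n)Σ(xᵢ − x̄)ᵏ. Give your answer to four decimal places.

x̄ = 10.7143
Σ(xᵢ − x̄)² = 169.4286 ⇒ m₂ = 24.20408
Σ(xᵢ − x̄)⁴ = 6302.2682 ⇒ m₄ = 900.32403
m₂² = 585.83757
g_2 = m₄/m₂² − 3 = 1.53682 − 3 ≈ -1.4632

-1.4632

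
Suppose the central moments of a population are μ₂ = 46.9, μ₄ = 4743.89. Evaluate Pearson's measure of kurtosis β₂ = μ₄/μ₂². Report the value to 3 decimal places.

μ₂² = 46.9² = 2199.61000
μ₄/μ₂² = 4743.89 / 2199.61000 = 2.15670
β₂ ≈ 2.157

2.157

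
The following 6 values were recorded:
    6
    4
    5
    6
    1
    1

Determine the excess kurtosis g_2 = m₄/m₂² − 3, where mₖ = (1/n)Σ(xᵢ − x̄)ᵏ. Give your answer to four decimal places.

-1.5432

x̄ = 3.8333
Σ(xᵢ − x̄)² = 26.8333 ⇒ m₂ = 4.47222
Σ(xᵢ − x̄)⁴ = 174.8194 ⇒ m₄ = 29.13657
m₂² = 20.00077
g_2 = m₄/m₂² − 3 = 1.45677 − 3 ≈ -1.5432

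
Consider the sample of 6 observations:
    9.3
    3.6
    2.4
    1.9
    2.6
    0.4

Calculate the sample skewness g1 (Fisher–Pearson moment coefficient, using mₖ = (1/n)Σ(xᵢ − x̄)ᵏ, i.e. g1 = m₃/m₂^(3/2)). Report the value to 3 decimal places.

x̄ = (9.3 + 3.6 + 2.4 + 1.9 + 2.6 + 0.4) / 6 = 3.3667
deviations (xᵢ − x̄): 5.9333, 0.2333, -0.9667, -1.4667, -0.7667, -2.9667
Σ(xᵢ − x̄)² = 47.7333 ⇒ m₂ = 47.7333/6 = 7.95556
Σ(xᵢ − x̄)³ = 178.2736 ⇒ m₃ = 178.2736/6 = 29.71226
m₂^(3/2) = 7.95556^(1.5) = 22.43912
g1 = m₃ / m₂^(3/2) = 29.71226 / 22.43912 ≈ 1.324

1.324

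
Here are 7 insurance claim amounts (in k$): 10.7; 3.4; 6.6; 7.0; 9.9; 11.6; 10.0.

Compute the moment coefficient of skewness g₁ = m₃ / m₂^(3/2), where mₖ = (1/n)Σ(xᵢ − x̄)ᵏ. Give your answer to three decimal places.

-0.662

x̄ = (10.7 + 3.4 + 6.6 + 7.0 + 9.9 + 11.6 + 10.0) / 7 = 8.4571
deviations (xᵢ − x̄): 2.2429, -5.0571, -1.8571, -1.4571, 1.4429, 3.1429, 1.5429
Σ(xᵢ − x̄)² = 50.5171 ⇒ m₂ = 50.5171/7 = 7.21673
Σ(xᵢ − x̄)³ = -89.8314 ⇒ m₃ = -89.8314/7 = -12.83306
m₂^(3/2) = 7.21673^(1.5) = 19.38702
g₁ = m₃ / m₂^(3/2) = -12.83306 / 19.38702 ≈ -0.662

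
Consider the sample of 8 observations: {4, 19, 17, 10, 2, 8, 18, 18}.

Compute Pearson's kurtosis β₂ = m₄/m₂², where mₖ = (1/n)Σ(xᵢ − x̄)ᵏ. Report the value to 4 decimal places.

1.4682

x̄ = 12.0000
Σ(xᵢ − x̄)² = 330.0000 ⇒ m₂ = 41.25000
Σ(xᵢ − x̄)⁴ = 19986.0000 ⇒ m₄ = 2498.25000
m₂² = 1701.56250
β₂ = m₄/m₂² = 2498.25000 / 1701.56250 ≈ 1.4682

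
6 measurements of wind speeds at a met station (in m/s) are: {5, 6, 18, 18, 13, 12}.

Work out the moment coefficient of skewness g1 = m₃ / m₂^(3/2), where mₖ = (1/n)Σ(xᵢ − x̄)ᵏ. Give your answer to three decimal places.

-0.155

x̄ = (5 + 6 + 18 + 18 + 13 + 12) / 6 = 12.0000
deviations (xᵢ − x̄): -7.0000, -6.0000, 6.0000, 6.0000, 1.0000, 0.0000
Σ(xᵢ − x̄)² = 158.0000 ⇒ m₂ = 158.0000/6 = 26.33333
Σ(xᵢ − x̄)³ = -126.0000 ⇒ m₃ = -126.0000/6 = -21.00000
m₂^(3/2) = 26.33333^(1.5) = 135.13217
g1 = m₃ / m₂^(3/2) = -21.00000 / 135.13217 ≈ -0.155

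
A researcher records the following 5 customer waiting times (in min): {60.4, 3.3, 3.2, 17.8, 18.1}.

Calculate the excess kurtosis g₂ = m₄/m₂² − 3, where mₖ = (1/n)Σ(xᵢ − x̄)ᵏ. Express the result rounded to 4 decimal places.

x̄ = 20.5600
Σ(xᵢ − x̄)² = 2200.1720 ⇒ m₂ = 440.03440
Σ(xᵢ − x̄)⁴ = 2698952.3289 ⇒ m₄ = 539790.46579
m₂² = 193630.27318
g₂ = m₄/m₂² − 3 = 2.78774 − 3 ≈ -0.2123

-0.2123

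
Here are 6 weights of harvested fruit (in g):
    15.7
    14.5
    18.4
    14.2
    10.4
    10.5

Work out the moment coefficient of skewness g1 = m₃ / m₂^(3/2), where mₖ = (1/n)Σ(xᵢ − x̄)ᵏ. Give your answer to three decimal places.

x̄ = (15.7 + 14.5 + 18.4 + 14.2 + 10.4 + 10.5) / 6 = 13.9500
deviations (xᵢ − x̄): 1.7500, 0.5500, 4.4500, 0.2500, -3.5500, -3.4500
Σ(xᵢ − x̄)² = 47.7350 ⇒ m₂ = 47.7350/6 = 7.95583
Σ(xᵢ − x̄)³ = 7.8600 ⇒ m₃ = 7.8600/6 = 1.31000
m₂^(3/2) = 7.95583^(1.5) = 22.44029
g1 = m₃ / m₂^(3/2) = 1.31000 / 22.44029 ≈ 0.058

0.058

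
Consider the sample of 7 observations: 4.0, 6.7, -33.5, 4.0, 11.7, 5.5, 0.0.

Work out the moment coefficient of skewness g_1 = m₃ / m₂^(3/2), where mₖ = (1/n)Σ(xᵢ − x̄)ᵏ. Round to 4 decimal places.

-1.8061

x̄ = (4.0 + 6.7 - 33.5 + 4.0 + 11.7 + 5.5 + 0.0) / 7 = -0.2286
deviations (xᵢ − x̄): 4.2286, 6.9286, -33.2714, 4.2286, 11.9286, 5.7286, 0.2286
Σ(xᵢ − x̄)² = 1365.9143 ⇒ m₂ = 1365.9143/7 = 195.13061
Σ(xᵢ − x̄)³ = -34461.9135 ⇒ m₃ = -34461.9135/7 = -4923.13050
m₂^(3/2) = 195.13061^(1.5) = 2725.76312
g_1 = m₃ / m₂^(3/2) = -4923.13050 / 2725.76312 ≈ -1.8061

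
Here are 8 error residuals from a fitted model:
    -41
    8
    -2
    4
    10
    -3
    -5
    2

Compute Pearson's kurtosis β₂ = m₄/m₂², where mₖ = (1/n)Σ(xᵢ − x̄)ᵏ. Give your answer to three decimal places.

5.012

x̄ = -3.3750
Σ(xᵢ − x̄)² = 1811.8750 ⇒ m₂ = 226.48438
Σ(xᵢ − x̄)⁴ = 2056585.7441 ⇒ m₄ = 257073.21802
m₂² = 51295.17212
β₂ = m₄/m₂² = 257073.21802 / 51295.17212 ≈ 5.012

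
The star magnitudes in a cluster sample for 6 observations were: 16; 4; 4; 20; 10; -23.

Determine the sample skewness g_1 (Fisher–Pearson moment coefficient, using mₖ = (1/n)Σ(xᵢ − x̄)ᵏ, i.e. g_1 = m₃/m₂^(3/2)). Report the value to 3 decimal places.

x̄ = (16 + 4 + 4 + 20 + 10 - 23) / 6 = 5.1667
deviations (xᵢ − x̄): 10.8333, -1.1667, -1.1667, 14.8333, 4.8333, -28.1667
Σ(xᵢ − x̄)² = 1156.8333 ⇒ m₂ = 1156.8333/6 = 192.80556
Σ(xᵢ − x̄)³ = -17701.4444 ⇒ m₃ = -17701.4444/6 = -2950.24074
m₂^(3/2) = 192.80556^(1.5) = 2677.19075
g_1 = m₃ / m₂^(3/2) = -2950.24074 / 2677.19075 ≈ -1.102

-1.102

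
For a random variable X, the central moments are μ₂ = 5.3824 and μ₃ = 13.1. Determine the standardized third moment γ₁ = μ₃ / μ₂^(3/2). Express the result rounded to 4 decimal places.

1.0491

σ = √μ₂ = √5.3824 = 2.32000
σ³ = μ₂^(3/2) = 12.48717
γ₁ = μ₃/σ³ = 13.1 / 12.48717 ≈ 1.0491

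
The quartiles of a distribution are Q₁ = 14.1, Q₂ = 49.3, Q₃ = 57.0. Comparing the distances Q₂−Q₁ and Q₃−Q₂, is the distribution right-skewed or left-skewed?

Q₂ − Q₁ = 35.2;  Q₃ − Q₂ = 7.7
Q₂ − Q₁ > Q₃ − Q₂ ⇒ the lower half is more spread out ⇒ left-skewed.

left-skewed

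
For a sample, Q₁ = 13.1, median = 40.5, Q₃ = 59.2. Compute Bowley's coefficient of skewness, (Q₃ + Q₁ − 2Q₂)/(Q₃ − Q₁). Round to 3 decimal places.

-0.189

numerator: Q₃ + Q₁ − 2Q₂ = 59.2 + 13.1 − 2×40.5 = -8.7000
denominator: Q₃ − Q₁ = 59.2 − 13.1 = 46.1000
Bowley skewness = -8.7000 / 46.1000 ≈ -0.189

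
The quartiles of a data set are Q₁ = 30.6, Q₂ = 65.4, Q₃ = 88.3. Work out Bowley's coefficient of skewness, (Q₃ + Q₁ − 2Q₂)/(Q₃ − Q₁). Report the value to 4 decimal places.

numerator: Q₃ + Q₁ − 2Q₂ = 88.3 + 30.6 − 2×65.4 = -11.9000
denominator: Q₃ − Q₁ = 88.3 − 30.6 = 57.7000
Bowley skewness = -11.9000 / 57.7000 ≈ -0.2062

-0.2062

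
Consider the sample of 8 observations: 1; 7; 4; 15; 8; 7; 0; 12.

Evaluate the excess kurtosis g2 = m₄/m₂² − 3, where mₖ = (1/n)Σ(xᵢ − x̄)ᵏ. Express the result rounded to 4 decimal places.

-0.9518

x̄ = 6.7500
Σ(xᵢ − x̄)² = 183.5000 ⇒ m₂ = 22.93750
Σ(xᵢ − x̄)⁴ = 8620.9063 ⇒ m₄ = 1077.61328
m₂² = 526.12891
g2 = m₄/m₂² − 3 = 2.04819 − 3 ≈ -0.9518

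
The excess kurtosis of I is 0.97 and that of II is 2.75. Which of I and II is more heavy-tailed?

II

Higher excess kurtosis ⇒ heavier tails relative to the normal distribution.
0.97 vs 2.75: the larger is 2.75, so II has heavier tails.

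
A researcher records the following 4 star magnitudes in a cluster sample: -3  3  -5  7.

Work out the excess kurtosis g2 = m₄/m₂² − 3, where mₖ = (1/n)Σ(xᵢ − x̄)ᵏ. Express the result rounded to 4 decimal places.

-1.6044

x̄ = 0.5000
Σ(xᵢ − x̄)² = 91.0000 ⇒ m₂ = 22.75000
Σ(xᵢ − x̄)⁴ = 2889.2500 ⇒ m₄ = 722.31250
m₂² = 517.56250
g2 = m₄/m₂² − 3 = 1.39560 − 3 ≈ -1.6044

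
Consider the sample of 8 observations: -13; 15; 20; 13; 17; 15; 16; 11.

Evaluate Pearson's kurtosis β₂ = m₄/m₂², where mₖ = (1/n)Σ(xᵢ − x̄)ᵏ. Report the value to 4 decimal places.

5.4284

x̄ = 11.7500
Σ(xᵢ − x̄)² = 749.5000 ⇒ m₂ = 93.68750
Σ(xᵢ − x̄)⁴ = 381177.1563 ⇒ m₄ = 47647.14453
m₂² = 8777.34766
β₂ = m₄/m₂² = 47647.14453 / 8777.34766 ≈ 5.4284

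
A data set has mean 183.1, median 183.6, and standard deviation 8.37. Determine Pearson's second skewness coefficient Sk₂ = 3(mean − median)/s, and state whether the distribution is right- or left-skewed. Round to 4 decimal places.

Sk₂ = 3(183.1 − 183.6) / 8.37 = 3 × -0.5000 / 8.37
    = -1.5000 / 8.37 ≈ -0.1792
Sk₂ < 0 ⇒ mean < median ⇒ left-skewed (negative skew).

-0.1792, left-skewed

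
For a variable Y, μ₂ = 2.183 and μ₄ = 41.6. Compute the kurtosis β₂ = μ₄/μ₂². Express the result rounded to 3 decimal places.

μ₂² = 2.183² = 4.76549
μ₄/μ₂² = 41.6 / 4.76549 = 8.72943
β₂ ≈ 8.729

8.729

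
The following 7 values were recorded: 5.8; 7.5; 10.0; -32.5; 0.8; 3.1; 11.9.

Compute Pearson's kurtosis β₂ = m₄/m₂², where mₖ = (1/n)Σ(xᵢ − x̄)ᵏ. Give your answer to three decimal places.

x̄ = 0.9429
Σ(xᵢ − x̄)² = 1391.7771 ⇒ m₂ = 198.82531
Σ(xᵢ − x̄)⁴ = 1274444.0713 ⇒ m₄ = 182063.43876
m₂² = 39531.50235
β₂ = m₄/m₂² = 182063.43876 / 39531.50235 ≈ 4.606

4.606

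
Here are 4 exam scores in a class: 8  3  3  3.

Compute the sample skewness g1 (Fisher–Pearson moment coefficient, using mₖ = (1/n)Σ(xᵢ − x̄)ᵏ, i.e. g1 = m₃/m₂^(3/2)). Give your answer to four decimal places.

1.1547

x̄ = (8 + 3 + 3 + 3) / 4 = 4.2500
deviations (xᵢ − x̄): 3.7500, -1.2500, -1.2500, -1.2500
Σ(xᵢ − x̄)² = 18.7500 ⇒ m₂ = 18.7500/4 = 4.68750
Σ(xᵢ − x̄)³ = 46.8750 ⇒ m₃ = 46.8750/4 = 11.71875
m₂^(3/2) = 4.68750^(1.5) = 10.14874
g1 = m₃ / m₂^(3/2) = 11.71875 / 10.14874 ≈ 1.1547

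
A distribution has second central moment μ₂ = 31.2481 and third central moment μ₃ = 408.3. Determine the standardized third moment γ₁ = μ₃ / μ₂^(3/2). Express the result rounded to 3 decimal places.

σ = √μ₂ = √31.2481 = 5.59000
σ³ = μ₂^(3/2) = 174.67688
γ₁ = μ₃/σ³ = 408.3 / 174.67688 ≈ 2.337

2.337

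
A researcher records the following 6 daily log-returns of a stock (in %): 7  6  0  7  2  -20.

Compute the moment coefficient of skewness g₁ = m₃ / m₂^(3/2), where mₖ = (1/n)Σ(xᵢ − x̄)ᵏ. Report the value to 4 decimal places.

x̄ = (7 + 6 + 0 + 7 + 2 - 20) / 6 = 0.3333
deviations (xᵢ − x̄): 6.6667, 5.6667, -0.3333, 6.6667, 1.6667, -20.3333
Σ(xᵢ − x̄)² = 537.3333 ⇒ m₂ = 537.3333/6 = 89.55556
Σ(xᵢ − x̄)³ = -7627.5556 ⇒ m₃ = -7627.5556/6 = -1271.25926
m₂^(3/2) = 89.55556^(1.5) = 847.49823
g₁ = m₃ / m₂^(3/2) = -1271.25926 / 847.49823 ≈ -1.5000

-1.5000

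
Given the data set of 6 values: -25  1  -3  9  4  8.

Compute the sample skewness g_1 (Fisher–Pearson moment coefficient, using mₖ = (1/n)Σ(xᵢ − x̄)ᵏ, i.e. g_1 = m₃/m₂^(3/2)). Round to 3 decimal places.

x̄ = (-25 + 1 - 3 + 9 + 4 + 8) / 6 = -1.0000
deviations (xᵢ − x̄): -24.0000, 2.0000, -2.0000, 10.0000, 5.0000, 9.0000
Σ(xᵢ − x̄)² = 790.0000 ⇒ m₂ = 790.0000/6 = 131.66667
Σ(xᵢ − x̄)³ = -11970.0000 ⇒ m₃ = -11970.0000/6 = -1995.00000
m₂^(3/2) = 131.66667^(1.5) = 1510.82360
g_1 = m₃ / m₂^(3/2) = -1995.00000 / 1510.82360 ≈ -1.320

-1.320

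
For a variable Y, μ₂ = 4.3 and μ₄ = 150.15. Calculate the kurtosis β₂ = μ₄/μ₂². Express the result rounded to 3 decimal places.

μ₂² = 4.3² = 18.49000
μ₄/μ₂² = 150.15 / 18.49000 = 8.12061
β₂ ≈ 8.121

8.121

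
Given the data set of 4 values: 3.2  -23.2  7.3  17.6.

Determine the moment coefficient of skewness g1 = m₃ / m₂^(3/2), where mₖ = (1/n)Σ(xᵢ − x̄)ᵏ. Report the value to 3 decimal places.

x̄ = (3.2 - 23.2 + 7.3 + 17.6) / 4 = 1.2250
deviations (xᵢ − x̄): 1.9750, -24.4250, 6.0750, 16.3750
Σ(xᵢ − x̄)² = 905.5275 ⇒ m₂ = 905.5275/4 = 226.38188
Σ(xᵢ − x̄)³ = -9948.7736 ⇒ m₃ = -9948.7736/4 = -2487.19341
m₂^(3/2) = 226.38188^(1.5) = 3406.13988
g1 = m₃ / m₂^(3/2) = -2487.19341 / 3406.13988 ≈ -0.730

-0.730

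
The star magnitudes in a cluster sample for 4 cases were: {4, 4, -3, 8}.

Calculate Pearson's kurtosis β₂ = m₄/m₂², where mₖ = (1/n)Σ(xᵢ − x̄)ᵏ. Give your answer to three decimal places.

x̄ = 3.2500
Σ(xᵢ − x̄)² = 62.7500 ⇒ m₂ = 15.68750
Σ(xᵢ − x̄)⁴ = 2035.5781 ⇒ m₄ = 508.89453
m₂² = 246.09766
β₂ = m₄/m₂² = 508.89453 / 246.09766 ≈ 2.068

2.068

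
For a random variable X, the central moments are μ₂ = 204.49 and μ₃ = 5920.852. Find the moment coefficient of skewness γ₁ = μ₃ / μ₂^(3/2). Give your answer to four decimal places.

2.0248

σ = √μ₂ = √204.49 = 14.30000
σ³ = μ₂^(3/2) = 2924.20700
γ₁ = μ₃/σ³ = 5920.852 / 2924.20700 ≈ 2.0248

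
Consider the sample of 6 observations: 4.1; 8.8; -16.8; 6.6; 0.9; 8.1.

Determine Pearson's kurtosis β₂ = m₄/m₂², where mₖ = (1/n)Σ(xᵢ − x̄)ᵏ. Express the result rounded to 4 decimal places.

3.5646

x̄ = 1.9500
Σ(xᵢ − x̄)² = 463.6550 ⇒ m₂ = 77.27583
Σ(xᵢ − x̄)⁴ = 127718.5694 ⇒ m₄ = 21286.42824
m₂² = 5971.55442
β₂ = m₄/m₂² = 21286.42824 / 5971.55442 ≈ 3.5646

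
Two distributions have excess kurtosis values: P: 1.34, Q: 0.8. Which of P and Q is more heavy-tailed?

Higher excess kurtosis ⇒ heavier tails relative to the normal distribution.
1.34 vs 0.8: the larger is 1.34, so P has heavier tails.

P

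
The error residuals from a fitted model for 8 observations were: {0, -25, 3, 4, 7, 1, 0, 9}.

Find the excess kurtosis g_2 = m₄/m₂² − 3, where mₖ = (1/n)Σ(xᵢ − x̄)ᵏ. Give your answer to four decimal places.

x̄ = -0.1250
Σ(xᵢ − x̄)² = 780.8750 ⇒ m₂ = 97.60938
Σ(xᵢ − x̄)⁴ = 392767.7129 ⇒ m₄ = 49095.96411
m₂² = 9527.59009
g_2 = m₄/m₂² − 3 = 5.15303 − 3 ≈ 2.1530

2.1530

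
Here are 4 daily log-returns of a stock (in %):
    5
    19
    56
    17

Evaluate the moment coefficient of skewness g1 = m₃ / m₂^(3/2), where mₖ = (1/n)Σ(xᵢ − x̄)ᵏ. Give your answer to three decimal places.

0.874

x̄ = (5 + 19 + 56 + 17) / 4 = 24.2500
deviations (xᵢ − x̄): -19.2500, -5.2500, 31.7500, -7.2500
Σ(xᵢ − x̄)² = 1458.7500 ⇒ m₂ = 1458.7500/4 = 364.68750
Σ(xᵢ − x̄)³ = 24346.8750 ⇒ m₃ = 24346.8750/4 = 6086.71875
m₂^(3/2) = 364.68750^(1.5) = 6964.36167
g1 = m₃ / m₂^(3/2) = 6086.71875 / 6964.36167 ≈ 0.874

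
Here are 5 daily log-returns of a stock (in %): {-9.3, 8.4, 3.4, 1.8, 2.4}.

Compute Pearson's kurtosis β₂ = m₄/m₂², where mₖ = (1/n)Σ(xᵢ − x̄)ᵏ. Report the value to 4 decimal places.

2.6937

x̄ = 1.3400
Σ(xᵢ − x̄)² = 168.6320 ⇒ m₂ = 33.72640
Σ(xᵢ − x̄)⁴ = 15320.1134 ⇒ m₄ = 3064.02268
m₂² = 1137.47006
β₂ = m₄/m₂² = 3064.02268 / 1137.47006 ≈ 2.6937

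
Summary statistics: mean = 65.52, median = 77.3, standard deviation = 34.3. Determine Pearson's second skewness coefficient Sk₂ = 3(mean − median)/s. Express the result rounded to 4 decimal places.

Sk₂ = 3(65.52 − 77.3) / 34.3 = 3 × -11.7800 / 34.3
    = -35.3400 / 34.3 ≈ -1.0303

-1.0303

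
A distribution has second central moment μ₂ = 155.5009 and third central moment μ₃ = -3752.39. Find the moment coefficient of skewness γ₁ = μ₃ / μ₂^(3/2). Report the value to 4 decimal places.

-1.9351

σ = √μ₂ = √155.5009 = 12.47000
σ³ = μ₂^(3/2) = 1939.09622
γ₁ = μ₃/σ³ = -3752.39 / 1939.09622 ≈ -1.9351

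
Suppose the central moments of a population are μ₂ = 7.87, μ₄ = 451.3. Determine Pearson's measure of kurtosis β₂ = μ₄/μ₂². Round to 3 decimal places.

μ₂² = 7.87² = 61.93690
μ₄/μ₂² = 451.3 / 61.93690 = 7.28645
β₂ ≈ 7.286

7.286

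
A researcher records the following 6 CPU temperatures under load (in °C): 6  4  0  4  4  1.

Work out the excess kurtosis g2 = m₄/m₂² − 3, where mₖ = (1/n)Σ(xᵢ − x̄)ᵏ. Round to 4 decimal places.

-1.1662

x̄ = 3.1667
Σ(xᵢ − x̄)² = 24.8333 ⇒ m₂ = 4.13889
Σ(xᵢ − x̄)⁴ = 188.4861 ⇒ m₄ = 31.41435
m₂² = 17.13040
g2 = m₄/m₂² − 3 = 1.83384 − 3 ≈ -1.1662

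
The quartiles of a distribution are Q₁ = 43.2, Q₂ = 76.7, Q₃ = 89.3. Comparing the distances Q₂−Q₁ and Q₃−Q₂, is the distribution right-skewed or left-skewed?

left-skewed

Q₂ − Q₁ = 33.5;  Q₃ − Q₂ = 12.6
Q₂ − Q₁ > Q₃ − Q₂ ⇒ the lower half is more spread out ⇒ left-skewed.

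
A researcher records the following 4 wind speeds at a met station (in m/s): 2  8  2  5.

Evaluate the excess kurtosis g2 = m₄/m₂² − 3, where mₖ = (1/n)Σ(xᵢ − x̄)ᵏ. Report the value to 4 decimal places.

x̄ = 4.2500
Σ(xᵢ − x̄)² = 24.7500 ⇒ m₂ = 6.18750
Σ(xᵢ − x̄)⁴ = 249.3281 ⇒ m₄ = 62.33203
m₂² = 38.28516
g2 = m₄/m₂² − 3 = 1.62810 − 3 ≈ -1.3719

-1.3719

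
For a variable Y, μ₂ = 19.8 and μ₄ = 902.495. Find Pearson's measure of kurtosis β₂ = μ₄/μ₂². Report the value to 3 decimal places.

2.302

μ₂² = 19.8² = 392.04000
μ₄/μ₂² = 902.495 / 392.04000 = 2.30205
β₂ ≈ 2.302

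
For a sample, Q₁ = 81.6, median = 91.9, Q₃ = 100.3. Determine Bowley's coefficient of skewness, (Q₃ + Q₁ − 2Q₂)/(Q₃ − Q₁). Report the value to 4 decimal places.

-0.1016

numerator: Q₃ + Q₁ − 2Q₂ = 100.3 + 81.6 − 2×91.9 = -1.9000
denominator: Q₃ − Q₁ = 100.3 − 81.6 = 18.7000
Bowley skewness = -1.9000 / 18.7000 ≈ -0.1016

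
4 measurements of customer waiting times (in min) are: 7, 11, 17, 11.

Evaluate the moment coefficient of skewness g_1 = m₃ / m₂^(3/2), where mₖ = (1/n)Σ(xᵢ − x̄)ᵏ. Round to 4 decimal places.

x̄ = (7 + 11 + 17 + 11) / 4 = 11.5000
deviations (xᵢ − x̄): -4.5000, -0.5000, 5.5000, -0.5000
Σ(xᵢ − x̄)² = 51.0000 ⇒ m₂ = 51.0000/4 = 12.75000
Σ(xᵢ − x̄)³ = 75.0000 ⇒ m₃ = 75.0000/4 = 18.75000
m₂^(3/2) = 12.75000^(1.5) = 45.52661
g_1 = m₃ / m₂^(3/2) = 18.75000 / 45.52661 ≈ 0.4118

0.4118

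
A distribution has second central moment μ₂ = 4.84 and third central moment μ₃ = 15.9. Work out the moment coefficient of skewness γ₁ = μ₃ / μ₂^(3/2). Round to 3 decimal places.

σ = √μ₂ = √4.84 = 2.20000
σ³ = μ₂^(3/2) = 10.64800
γ₁ = μ₃/σ³ = 15.9 / 10.64800 ≈ 1.493

1.493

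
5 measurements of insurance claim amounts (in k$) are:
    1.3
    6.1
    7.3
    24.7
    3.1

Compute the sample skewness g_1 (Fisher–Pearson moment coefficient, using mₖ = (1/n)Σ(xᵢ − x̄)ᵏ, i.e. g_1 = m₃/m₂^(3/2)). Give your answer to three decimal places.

1.262

x̄ = (1.3 + 6.1 + 7.3 + 24.7 + 3.1) / 5 = 8.5000
deviations (xᵢ − x̄): -7.2000, -2.4000, -1.2000, 16.2000, -5.4000
Σ(xᵢ − x̄)² = 350.6400 ⇒ m₂ = 350.6400/5 = 70.12800
Σ(xᵢ − x̄)³ = 3705.2640 ⇒ m₃ = 3705.2640/5 = 741.05280
m₂^(3/2) = 70.12800^(1.5) = 587.26914
g_1 = m₃ / m₂^(3/2) = 741.05280 / 587.26914 ≈ 1.262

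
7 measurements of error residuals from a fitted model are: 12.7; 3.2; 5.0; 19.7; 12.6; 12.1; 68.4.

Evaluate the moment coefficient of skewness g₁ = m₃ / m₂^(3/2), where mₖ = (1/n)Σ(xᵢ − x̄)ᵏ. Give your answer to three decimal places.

1.792

x̄ = (12.7 + 3.2 + 5.0 + 19.7 + 12.6 + 12.1 + 68.4) / 7 = 19.1000
deviations (xᵢ − x̄): -6.4000, -15.9000, -14.1000, 0.6000, -6.5000, -7.0000, 49.3000
Σ(xᵢ − x̄)² = 3014.6800 ⇒ m₂ = 3014.6800/7 = 430.66857
Σ(xᵢ − x̄)³ = 112120.7040 ⇒ m₃ = 112120.7040/7 = 16017.24343
m₂^(3/2) = 430.66857^(1.5) = 8937.47355
g₁ = m₃ / m₂^(3/2) = 16017.24343 / 8937.47355 ≈ 1.792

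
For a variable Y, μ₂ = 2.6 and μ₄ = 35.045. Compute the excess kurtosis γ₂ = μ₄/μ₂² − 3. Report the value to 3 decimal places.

2.184

μ₂² = 2.6² = 6.76000
μ₄/μ₂² = 35.045 / 6.76000 = 5.18417
γ₂ = 5.18417 − 3 ≈ 2.184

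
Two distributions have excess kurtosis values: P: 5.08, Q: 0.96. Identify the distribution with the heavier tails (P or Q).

Higher excess kurtosis ⇒ heavier tails relative to the normal distribution.
5.08 vs 0.96: the larger is 5.08, so P has heavier tails.

P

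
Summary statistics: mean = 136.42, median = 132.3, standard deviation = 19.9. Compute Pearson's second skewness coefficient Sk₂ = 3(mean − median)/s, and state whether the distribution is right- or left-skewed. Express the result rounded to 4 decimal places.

Sk₂ = 3(136.42 − 132.3) / 19.9 = 3 × 4.1200 / 19.9
    = 12.3600 / 19.9 ≈ 0.6211
Sk₂ > 0 ⇒ mean > median ⇒ right-skewed (positive skew).

0.6211, right-skewed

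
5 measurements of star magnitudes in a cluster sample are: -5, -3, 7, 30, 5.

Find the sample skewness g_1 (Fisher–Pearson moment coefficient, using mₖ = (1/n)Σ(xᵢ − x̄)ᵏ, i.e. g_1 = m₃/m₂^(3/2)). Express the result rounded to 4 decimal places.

x̄ = (-5 - 3 + 7 + 30 + 5) / 5 = 6.8000
deviations (xᵢ − x̄): -11.8000, -9.8000, 0.2000, 23.2000, -1.8000
Σ(xᵢ − x̄)² = 776.8000 ⇒ m₂ = 776.8000/5 = 155.36000
Σ(xᵢ − x̄)³ = 9897.1200 ⇒ m₃ = 9897.1200/5 = 1979.42400
m₂^(3/2) = 155.36000^(1.5) = 1936.46129
g_1 = m₃ / m₂^(3/2) = 1979.42400 / 1936.46129 ≈ 1.0222

1.0222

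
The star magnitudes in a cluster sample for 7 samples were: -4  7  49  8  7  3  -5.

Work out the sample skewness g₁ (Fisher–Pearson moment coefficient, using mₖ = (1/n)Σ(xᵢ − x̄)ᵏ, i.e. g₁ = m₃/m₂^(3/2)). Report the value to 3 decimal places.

1.677

x̄ = (-4 + 7 + 49 + 8 + 7 + 3 - 5) / 7 = 9.2857
deviations (xᵢ − x̄): -13.2857, -2.2857, 39.7143, -1.2857, -2.2857, -6.2857, -14.2857
Σ(xᵢ − x̄)² = 2009.4286 ⇒ m₂ = 2009.4286/7 = 287.06122
Σ(xᵢ − x̄)³ = 57103.4694 ⇒ m₃ = 57103.4694/7 = 8157.63848
m₂^(3/2) = 287.06122^(1.5) = 4863.64423
g₁ = m₃ / m₂^(3/2) = 8157.63848 / 4863.64423 ≈ 1.677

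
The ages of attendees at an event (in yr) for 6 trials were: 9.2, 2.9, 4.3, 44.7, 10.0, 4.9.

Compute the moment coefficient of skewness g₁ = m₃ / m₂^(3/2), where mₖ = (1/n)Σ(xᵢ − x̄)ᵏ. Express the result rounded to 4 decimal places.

x̄ = (9.2 + 2.9 + 4.3 + 44.7 + 10.0 + 4.9) / 6 = 12.6667
deviations (xᵢ − x̄): -3.4667, -9.7667, -8.3667, 32.0333, -2.6667, -7.7667
Σ(xᵢ − x̄)² = 1270.9733 ⇒ m₂ = 1270.9733/6 = 211.82889
Σ(xᵢ − x̄)³ = 30824.0916 ⇒ m₃ = 30824.0916/6 = 5137.34859
m₂^(3/2) = 211.82889^(1.5) = 3083.03022
g₁ = m₃ / m₂^(3/2) = 5137.34859 / 3083.03022 ≈ 1.6663

1.6663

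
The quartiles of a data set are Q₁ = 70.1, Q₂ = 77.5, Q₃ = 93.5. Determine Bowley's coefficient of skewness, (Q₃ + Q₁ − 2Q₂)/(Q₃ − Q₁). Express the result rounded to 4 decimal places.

numerator: Q₃ + Q₁ − 2Q₂ = 93.5 + 70.1 − 2×77.5 = 8.6000
denominator: Q₃ − Q₁ = 93.5 − 70.1 = 23.4000
Bowley skewness = 8.6000 / 23.4000 ≈ 0.3675

0.3675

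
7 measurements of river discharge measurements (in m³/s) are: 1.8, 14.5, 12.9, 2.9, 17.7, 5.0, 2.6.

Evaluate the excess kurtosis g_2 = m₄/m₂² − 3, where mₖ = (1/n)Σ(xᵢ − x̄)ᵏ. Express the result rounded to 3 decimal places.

x̄ = 8.2000
Σ(xᵢ − x̄)² = 262.6800 ⇒ m₂ = 37.52571
Σ(xᵢ − x̄)⁴ = 13763.4036 ⇒ m₄ = 1966.20051
m₂² = 1408.17923
g_2 = m₄/m₂² − 3 = 1.39627 − 3 ≈ -1.604

-1.604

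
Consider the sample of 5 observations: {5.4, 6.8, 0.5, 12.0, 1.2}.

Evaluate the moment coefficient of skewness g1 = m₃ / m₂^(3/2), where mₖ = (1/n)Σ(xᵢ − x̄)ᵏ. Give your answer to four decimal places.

0.4302

x̄ = (5.4 + 6.8 + 0.5 + 12.0 + 1.2) / 5 = 5.1800
deviations (xᵢ − x̄): 0.2200, 1.6200, -4.6800, 6.8200, -3.9800
Σ(xᵢ − x̄)² = 86.9280 ⇒ m₂ = 86.9280/5 = 17.38560
Σ(xᵢ − x̄)³ = 155.9287 ⇒ m₃ = 155.9287/5 = 31.18574
m₂^(3/2) = 17.38560^(1.5) = 72.49107
g1 = m₃ / m₂^(3/2) = 31.18574 / 72.49107 ≈ 0.4302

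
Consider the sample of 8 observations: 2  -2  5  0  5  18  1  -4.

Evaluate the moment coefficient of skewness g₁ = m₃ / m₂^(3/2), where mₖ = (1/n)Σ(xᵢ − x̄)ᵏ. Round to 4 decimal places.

x̄ = (2 - 2 + 5 + 0 + 5 + 18 + 1 - 4) / 8 = 3.1250
deviations (xᵢ − x̄): -1.1250, -5.1250, 1.8750, -3.1250, 1.8750, 14.8750, -2.1250, -7.1250
Σ(xᵢ − x̄)² = 320.8750 ⇒ m₂ = 320.8750/8 = 40.10938
Σ(xᵢ − x̄)³ = 2766.6563 ⇒ m₃ = 2766.6563/8 = 345.83203
m₂^(3/2) = 40.10938^(1.5) = 254.02054
g₁ = m₃ / m₂^(3/2) = 345.83203 / 254.02054 ≈ 1.3614

1.3614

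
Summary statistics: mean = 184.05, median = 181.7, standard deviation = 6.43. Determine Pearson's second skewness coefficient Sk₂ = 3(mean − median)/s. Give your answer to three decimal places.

Sk₂ = 3(184.05 − 181.7) / 6.43 = 3 × 2.3500 / 6.43
    = 7.0500 / 6.43 ≈ 1.096

1.096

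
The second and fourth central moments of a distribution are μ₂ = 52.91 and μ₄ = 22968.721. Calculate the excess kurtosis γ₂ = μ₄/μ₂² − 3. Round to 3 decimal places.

5.205

μ₂² = 52.91² = 2799.46810
μ₄/μ₂² = 22968.721 / 2799.46810 = 8.20467
γ₂ = 8.20467 − 3 ≈ 5.205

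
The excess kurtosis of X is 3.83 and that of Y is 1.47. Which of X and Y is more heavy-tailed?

Higher excess kurtosis ⇒ heavier tails relative to the normal distribution.
3.83 vs 1.47: the larger is 3.83, so X has heavier tails.

X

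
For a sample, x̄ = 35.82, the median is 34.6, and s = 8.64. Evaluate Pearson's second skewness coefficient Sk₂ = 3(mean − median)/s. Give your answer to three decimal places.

Sk₂ = 3(35.82 − 34.6) / 8.64 = 3 × 1.2200 / 8.64
    = 3.6600 / 8.64 ≈ 0.424

0.424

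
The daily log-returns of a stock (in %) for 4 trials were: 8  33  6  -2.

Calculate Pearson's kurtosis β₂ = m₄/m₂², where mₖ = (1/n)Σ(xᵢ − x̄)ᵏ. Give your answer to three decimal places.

2.167

x̄ = 11.2500
Σ(xᵢ − x̄)² = 686.7500 ⇒ m₂ = 171.68750
Σ(xᵢ − x̄)⁴ = 255481.5781 ⇒ m₄ = 63870.39453
m₂² = 29476.59766
β₂ = m₄/m₂² = 63870.39453 / 29476.59766 ≈ 2.167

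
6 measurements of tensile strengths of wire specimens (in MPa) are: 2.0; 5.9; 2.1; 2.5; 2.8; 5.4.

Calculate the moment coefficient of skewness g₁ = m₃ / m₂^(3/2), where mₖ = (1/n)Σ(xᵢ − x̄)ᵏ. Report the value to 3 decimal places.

0.649

x̄ = (2.0 + 5.9 + 2.1 + 2.5 + 2.8 + 5.4) / 6 = 3.4500
deviations (xᵢ − x̄): -1.4500, 2.4500, -1.3500, -0.9500, -0.6500, 1.9500
Σ(xᵢ − x̄)² = 15.0550 ⇒ m₂ = 15.0550/6 = 2.50917
Σ(xᵢ − x̄)³ = 15.4800 ⇒ m₃ = 15.4800/6 = 2.58000
m₂^(3/2) = 2.50917^(1.5) = 3.97461
g₁ = m₃ / m₂^(3/2) = 2.58000 / 3.97461 ≈ 0.649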